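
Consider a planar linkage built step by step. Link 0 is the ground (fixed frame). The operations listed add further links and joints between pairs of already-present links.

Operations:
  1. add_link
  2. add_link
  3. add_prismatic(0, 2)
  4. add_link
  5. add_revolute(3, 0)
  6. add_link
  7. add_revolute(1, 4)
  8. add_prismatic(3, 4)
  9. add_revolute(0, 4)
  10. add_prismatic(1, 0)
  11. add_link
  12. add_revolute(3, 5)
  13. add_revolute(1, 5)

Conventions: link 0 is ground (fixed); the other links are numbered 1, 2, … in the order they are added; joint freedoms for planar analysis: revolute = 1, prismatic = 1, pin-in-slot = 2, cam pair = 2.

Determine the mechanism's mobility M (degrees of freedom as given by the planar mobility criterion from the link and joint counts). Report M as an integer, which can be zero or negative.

(L,J1,J2)=(1,0,0); link0 fixed
link1: (2,0,0)
link2: (3,0,0)
P 0-2 [J1]: (3,1,0)
link3: (4,1,0)
R 3-0 [J1]: (4,2,0)
link4: (5,2,0)
R 1-4 [J1]: (5,3,0)
P 3-4 [J1]: (5,4,0)
R 0-4 [J1]: (5,5,0)
P 1-0 [J1]: (5,6,0)
link5: (6,6,0)
R 3-5 [J1]: (6,7,0)
R 1-5 [J1]: (6,8,0)
Grübler: 3·5 − 2·8 − 0 = -1

M = -1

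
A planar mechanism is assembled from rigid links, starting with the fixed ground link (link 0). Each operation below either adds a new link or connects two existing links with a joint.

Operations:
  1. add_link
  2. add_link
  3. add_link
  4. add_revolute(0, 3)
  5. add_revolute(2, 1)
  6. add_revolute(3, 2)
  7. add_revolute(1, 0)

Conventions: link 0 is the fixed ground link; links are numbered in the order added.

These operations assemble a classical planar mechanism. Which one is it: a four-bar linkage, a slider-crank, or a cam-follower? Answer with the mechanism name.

links: 4 (incl. ground); joints: 4 revolute, 0 prismatic, 0 higher (cam) pair, forming one closed loop
4 links in a single 4R loop → four-bar linkage

four-bar linkage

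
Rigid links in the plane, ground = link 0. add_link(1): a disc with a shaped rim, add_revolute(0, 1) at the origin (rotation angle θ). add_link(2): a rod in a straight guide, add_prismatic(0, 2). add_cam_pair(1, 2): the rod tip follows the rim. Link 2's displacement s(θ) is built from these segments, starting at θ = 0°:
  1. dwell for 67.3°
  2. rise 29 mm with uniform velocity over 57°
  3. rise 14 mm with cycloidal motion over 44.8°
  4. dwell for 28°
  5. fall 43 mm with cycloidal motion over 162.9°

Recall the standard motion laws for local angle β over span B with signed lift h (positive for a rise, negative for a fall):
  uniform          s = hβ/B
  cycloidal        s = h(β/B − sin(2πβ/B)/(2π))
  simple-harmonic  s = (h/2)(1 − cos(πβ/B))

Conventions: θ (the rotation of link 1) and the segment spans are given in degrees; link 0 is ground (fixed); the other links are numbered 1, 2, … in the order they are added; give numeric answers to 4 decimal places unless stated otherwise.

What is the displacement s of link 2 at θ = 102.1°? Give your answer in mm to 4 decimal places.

segment 1 (0° to 67.3°, dwell): s unchanged at 0.0000
θ = 102.1° falls in segment 2 (67.3° to 124.3°, uniform, h = 29): β = 102.1 − 67.3 = 34.8°, B = 57°; Δs = 29·34.8/57 = 17.7053; s = 0.0000 + 17.7053 = 17.7053

17.7053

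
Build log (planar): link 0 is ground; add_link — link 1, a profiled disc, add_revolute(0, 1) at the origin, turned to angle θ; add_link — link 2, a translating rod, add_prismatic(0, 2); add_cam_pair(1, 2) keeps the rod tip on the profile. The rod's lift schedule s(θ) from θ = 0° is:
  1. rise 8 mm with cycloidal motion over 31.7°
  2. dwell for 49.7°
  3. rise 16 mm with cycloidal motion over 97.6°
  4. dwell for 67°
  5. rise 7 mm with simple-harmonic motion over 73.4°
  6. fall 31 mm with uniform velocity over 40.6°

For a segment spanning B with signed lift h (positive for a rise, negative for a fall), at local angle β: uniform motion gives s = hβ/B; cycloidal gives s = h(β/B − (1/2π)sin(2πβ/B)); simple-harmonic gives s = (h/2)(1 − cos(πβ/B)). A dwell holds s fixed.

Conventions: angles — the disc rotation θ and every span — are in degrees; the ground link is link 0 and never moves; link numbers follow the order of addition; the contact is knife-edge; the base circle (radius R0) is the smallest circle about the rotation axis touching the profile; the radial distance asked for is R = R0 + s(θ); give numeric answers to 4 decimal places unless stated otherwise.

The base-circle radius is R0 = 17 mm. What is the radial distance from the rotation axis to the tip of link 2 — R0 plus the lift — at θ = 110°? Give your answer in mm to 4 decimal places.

seg 1 [0°–31.7°] cycloidal, h=8: full span → s += 8 → s = 8.0000
seg 2 [31.7°–81.4°] dwell: s stays 8.0000
seg 3 [81.4°–179°] cycloidal, h=16: θ=110° here. β=28.6, B=97.6. 16·(0.2930 − sin(2π·0.2930)/(2π)) = 2.2346 → s = 10.2346
R = R0 + s = 17 + 10.2346 = 27.2346

27.2346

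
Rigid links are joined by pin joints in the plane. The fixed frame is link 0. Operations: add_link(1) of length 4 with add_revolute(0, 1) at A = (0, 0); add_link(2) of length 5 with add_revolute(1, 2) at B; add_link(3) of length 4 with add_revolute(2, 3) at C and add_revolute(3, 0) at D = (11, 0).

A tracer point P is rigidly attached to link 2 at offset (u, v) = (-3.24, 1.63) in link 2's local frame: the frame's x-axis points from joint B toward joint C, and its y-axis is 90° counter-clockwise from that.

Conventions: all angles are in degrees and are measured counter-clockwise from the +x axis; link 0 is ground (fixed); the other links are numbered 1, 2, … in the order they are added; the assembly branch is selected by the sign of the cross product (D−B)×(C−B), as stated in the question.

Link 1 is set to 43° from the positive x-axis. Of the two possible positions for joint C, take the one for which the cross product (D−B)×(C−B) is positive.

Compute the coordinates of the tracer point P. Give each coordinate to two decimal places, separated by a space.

A=(0,0), D=(11.00,0)
B = A + 4.00·(cos43°, sin43°) = (2.9254, 2.7280)
|BD| = 8.5230
circle(B,5.00) ∩ circle(D,4.00): a=4.7895, h=1.4356
  candidates: C₊=(7.9224,2.5551) cross=12.236; C₋=(7.0034,-0.1651) cross=-12.236
  branch + wants cross > 0 → take C=(7.9224,2.5551) (cross=12.236)
ex = (C−B)/|BC| = (0.9994,-0.0346); ey = (0.0346,0.9994)
P = B + -3.24·ex + 1.63·ey = (-0.2563,4.4691)

-0.26 4.47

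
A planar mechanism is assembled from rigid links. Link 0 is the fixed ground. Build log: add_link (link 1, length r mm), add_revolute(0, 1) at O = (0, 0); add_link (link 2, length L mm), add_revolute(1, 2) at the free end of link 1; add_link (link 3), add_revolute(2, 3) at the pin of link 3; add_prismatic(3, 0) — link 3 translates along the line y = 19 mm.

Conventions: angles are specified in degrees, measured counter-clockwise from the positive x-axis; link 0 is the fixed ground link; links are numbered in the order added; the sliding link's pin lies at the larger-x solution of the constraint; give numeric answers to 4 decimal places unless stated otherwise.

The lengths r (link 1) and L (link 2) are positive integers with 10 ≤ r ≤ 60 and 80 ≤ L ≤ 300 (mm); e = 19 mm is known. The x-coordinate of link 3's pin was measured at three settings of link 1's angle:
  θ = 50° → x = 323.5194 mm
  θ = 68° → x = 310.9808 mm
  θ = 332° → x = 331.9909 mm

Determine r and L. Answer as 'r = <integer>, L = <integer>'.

constraint per measurement: (x − r cos θ)² + (r sin θ − e)² = L²
subtracting the θ₁ and θ₂ equations cancels the r² and L² terms:
r = (x₁² − x₂²) / (2[(x₁cos θ₁ + e sin θ₁) − (x₂cos θ₂ + e sin θ₂)]) = 45.0000 → r = 45
L² = (x₁ − r cos θ₁)² + (r sin θ₁ − e)² = 87024.9826 → L = 295.0000 → L = 295
check at θ₃=332°: x = 331.9909 (printed 331.9909) ✓

r = 45, L = 295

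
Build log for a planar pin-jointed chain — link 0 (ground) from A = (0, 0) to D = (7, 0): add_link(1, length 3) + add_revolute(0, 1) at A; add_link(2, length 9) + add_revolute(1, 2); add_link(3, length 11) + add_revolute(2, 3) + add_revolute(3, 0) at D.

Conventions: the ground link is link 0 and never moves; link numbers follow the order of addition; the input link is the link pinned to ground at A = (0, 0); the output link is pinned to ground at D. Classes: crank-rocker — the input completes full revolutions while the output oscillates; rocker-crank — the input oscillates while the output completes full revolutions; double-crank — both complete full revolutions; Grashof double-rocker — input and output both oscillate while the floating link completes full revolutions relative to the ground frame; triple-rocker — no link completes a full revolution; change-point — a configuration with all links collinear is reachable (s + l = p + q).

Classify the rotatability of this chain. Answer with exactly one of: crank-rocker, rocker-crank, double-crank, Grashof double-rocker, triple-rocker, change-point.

lengths: ground=7, input=3, coupler=9, output=11
sorted: s=3 (shortest), l=11 (longest), p+q=16
s + l = 14 vs p + q = 16
s + l < p + q (Grashof) with shortest = input link → crank-rocker

crank-rocker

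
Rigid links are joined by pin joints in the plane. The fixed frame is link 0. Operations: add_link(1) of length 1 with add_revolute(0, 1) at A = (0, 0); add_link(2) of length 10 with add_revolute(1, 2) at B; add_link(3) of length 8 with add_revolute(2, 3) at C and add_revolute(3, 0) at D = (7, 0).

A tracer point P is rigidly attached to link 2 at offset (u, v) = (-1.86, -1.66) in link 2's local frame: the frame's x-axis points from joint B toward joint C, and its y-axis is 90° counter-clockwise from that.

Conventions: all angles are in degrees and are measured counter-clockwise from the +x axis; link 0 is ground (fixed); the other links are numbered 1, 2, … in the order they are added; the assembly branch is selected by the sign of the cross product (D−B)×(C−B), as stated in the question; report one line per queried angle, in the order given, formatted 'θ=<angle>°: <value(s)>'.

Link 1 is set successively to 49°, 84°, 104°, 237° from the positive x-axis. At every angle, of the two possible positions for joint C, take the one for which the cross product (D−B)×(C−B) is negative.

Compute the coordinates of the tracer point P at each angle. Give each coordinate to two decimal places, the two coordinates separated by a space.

A=(0,0), D=(7.00,0)
θ=49°: B = A + 1.00·(cos49°, sin49°) = (0.6561, 0.7547)
θ=49°: |BD| = 6.3887
θ=49°: circle(B,10.00) ∩ circle(D,8.00): a=6.0118, h=7.9911
θ=49°:   candidates: C₊=(7.5698,7.9797) cross=51.053; C₋=(5.6818,-7.8906) cross=-51.053
θ=49°:   branch - wants cross < 0 → take C=(5.6818,-7.8906) (cross=-51.053)
θ=49°: ex = (C−B)/|BC| = (0.5026,-0.8645); ey = (0.8645,0.5026)
θ=49°: P = B + -1.86·ex + -1.66·ey = (-1.7139,1.5285)
θ=84°: B = A + 1.00·(cos84°, sin84°) = (0.1045, 0.9945)
θ=84°: |BD| = 6.9668
θ=84°: circle(B,10.00) ∩ circle(D,8.00): a=6.0671, h=7.9492
θ=84°:   candidates: C₊=(7.2442,7.9963) cross=55.381; C₋=(4.9747,-7.7394) cross=-55.381
θ=84°:   branch - wants cross < 0 → take C=(4.9747,-7.7394) (cross=-55.381)
θ=84°: ex = (C−B)/|BC| = (0.4870,-0.8734); ey = (0.8734,0.4870)
θ=84°: P = B + -1.86·ex + -1.66·ey = (-2.2512,1.8106)
θ=104°: B = A + 1.00·(cos104°, sin104°) = (-0.2419, 0.9703)
θ=104°: |BD| = 7.3066
θ=104°: circle(B,10.00) ∩ circle(D,8.00): a=6.1168, h=7.9110
θ=104°:   candidates: C₊=(6.8713,7.9990) cross=57.803; C₋=(4.7702,-7.6830) cross=-57.803
θ=104°:   branch - wants cross < 0 → take C=(4.7702,-7.6830) (cross=-57.803)
θ=104°: ex = (C−B)/|BC| = (0.5012,-0.8653); ey = (0.8653,0.5012)
θ=104°: P = B + -1.86·ex + -1.66·ey = (-2.6106,1.7478)
θ=237°: B = A + 1.00·(cos237°, sin237°) = (-0.5446, -0.8387)
θ=237°: |BD| = 7.5911
θ=237°: circle(B,10.00) ∩ circle(D,8.00): a=6.1667, h=7.8722
θ=237°:   candidates: C₊=(4.7146,7.6666) cross=59.759; C₋=(6.4541,-7.9814) cross=-59.759
θ=237°:   branch - wants cross < 0 → take C=(6.4541,-7.9814) (cross=-59.759)
θ=237°: ex = (C−B)/|BC| = (0.6999,-0.7143); ey = (0.7143,0.6999)
θ=237°: P = B + -1.86·ex + -1.66·ey = (-3.0321,-0.6719)

θ=49°: -1.71 1.53
θ=84°: -2.25 1.81
θ=104°: -2.61 1.75
θ=237°: -3.03 -0.67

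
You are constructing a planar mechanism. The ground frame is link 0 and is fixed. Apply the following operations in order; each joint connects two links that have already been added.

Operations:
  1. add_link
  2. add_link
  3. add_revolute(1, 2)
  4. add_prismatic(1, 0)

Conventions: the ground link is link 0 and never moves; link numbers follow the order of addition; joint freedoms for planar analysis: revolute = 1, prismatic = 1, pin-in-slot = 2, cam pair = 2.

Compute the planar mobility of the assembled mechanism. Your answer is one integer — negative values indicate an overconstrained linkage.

L=1 J1=0 J2=0
add link → L=2 J1=0 J2=0
add link → L=3 J1=0 J2=0
R@1,2 dof=1 J1 → L=3 J1=1 J2=0
P@1,0 dof=1 J1 → L=3 J1=2 J2=0
M=3(L−1)−2J1−J2=3·2−2·2−0=2

M = 2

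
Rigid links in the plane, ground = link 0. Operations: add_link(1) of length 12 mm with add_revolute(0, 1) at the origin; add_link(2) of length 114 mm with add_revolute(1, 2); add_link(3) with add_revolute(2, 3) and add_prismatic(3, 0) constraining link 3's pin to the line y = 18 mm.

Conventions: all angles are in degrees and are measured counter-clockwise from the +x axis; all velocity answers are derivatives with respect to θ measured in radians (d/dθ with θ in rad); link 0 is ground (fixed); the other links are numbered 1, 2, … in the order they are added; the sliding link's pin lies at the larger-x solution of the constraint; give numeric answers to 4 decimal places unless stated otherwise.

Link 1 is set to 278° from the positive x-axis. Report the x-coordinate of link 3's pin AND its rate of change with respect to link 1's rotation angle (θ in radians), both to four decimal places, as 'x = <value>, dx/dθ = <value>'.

geometry: r = 12 mm, L = 114 mm, e = 18 mm
crank pin P = (r cos θ, r sin θ) = (1.670077, -11.883217)
h = r sin θ − e = -11.883217 − 18 = -29.883217
x = r cos θ + √(L² − h²) = 1.670077 + 110.013605 = 111.683683
dx/dθ = −r sin θ − h·r cos θ/√(L² − h²) (θ in radians; h = -29.883217) = 12.336863

x = 111.6837, dx/dθ = 12.3369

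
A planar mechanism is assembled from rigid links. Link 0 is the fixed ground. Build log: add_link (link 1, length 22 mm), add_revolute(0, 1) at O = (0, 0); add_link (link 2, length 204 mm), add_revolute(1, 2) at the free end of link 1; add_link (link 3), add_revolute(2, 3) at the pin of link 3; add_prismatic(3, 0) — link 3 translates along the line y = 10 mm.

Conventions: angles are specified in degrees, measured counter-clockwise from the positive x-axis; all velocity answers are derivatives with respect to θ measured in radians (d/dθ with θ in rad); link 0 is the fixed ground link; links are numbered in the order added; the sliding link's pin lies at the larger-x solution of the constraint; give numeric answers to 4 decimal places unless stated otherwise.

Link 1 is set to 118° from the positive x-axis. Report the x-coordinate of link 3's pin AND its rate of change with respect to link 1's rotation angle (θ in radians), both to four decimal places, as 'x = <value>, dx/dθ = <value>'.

geometry: r = 22 mm, L = 204 mm, e = 10 mm
crank pin P = (r cos θ, r sin θ) = (-10.328374, 19.424847)
h = r sin θ − e = 19.424847 − 10 = 9.424847
x = r cos θ + √(L² − h²) = -10.328374 + 203.782169 = 193.453794
dx/dθ = −r sin θ − h·r cos θ/√(L² − h²) (θ in radians; h = 9.424847) = -18.947164

x = 193.4538, dx/dθ = -18.9472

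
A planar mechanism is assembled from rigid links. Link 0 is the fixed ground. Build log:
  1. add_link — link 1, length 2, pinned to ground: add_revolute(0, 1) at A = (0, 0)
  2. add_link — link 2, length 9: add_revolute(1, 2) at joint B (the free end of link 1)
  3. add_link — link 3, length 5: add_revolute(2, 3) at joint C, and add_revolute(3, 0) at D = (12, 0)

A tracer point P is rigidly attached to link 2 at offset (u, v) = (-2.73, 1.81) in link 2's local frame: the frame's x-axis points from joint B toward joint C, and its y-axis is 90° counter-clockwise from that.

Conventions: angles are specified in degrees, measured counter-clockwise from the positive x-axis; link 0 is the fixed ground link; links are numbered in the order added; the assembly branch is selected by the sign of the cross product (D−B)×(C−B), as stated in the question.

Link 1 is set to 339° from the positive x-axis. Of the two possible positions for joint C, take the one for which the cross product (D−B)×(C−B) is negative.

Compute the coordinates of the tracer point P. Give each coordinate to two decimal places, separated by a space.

A=(0,0), D=(12.00,0)
B = A + 2.00·(cos339°, sin339°) = (1.8672, -0.7167)
|BD| = 10.1582
circle(B,9.00) ∩ circle(D,5.00): a=7.8355, h=4.4278
  candidates: C₊=(9.3707,4.2529) cross=44.978; C₋=(9.9955,-4.5806) cross=-44.978
  branch - wants cross < 0 → take C=(9.9955,-4.5806) (cross=-44.978)
ex = (C−B)/|BC| = (0.9032,-0.4293); ey = (0.4293,0.9032)
P = B + -2.73·ex + 1.81·ey = (0.1786,2.0900)

0.18 2.09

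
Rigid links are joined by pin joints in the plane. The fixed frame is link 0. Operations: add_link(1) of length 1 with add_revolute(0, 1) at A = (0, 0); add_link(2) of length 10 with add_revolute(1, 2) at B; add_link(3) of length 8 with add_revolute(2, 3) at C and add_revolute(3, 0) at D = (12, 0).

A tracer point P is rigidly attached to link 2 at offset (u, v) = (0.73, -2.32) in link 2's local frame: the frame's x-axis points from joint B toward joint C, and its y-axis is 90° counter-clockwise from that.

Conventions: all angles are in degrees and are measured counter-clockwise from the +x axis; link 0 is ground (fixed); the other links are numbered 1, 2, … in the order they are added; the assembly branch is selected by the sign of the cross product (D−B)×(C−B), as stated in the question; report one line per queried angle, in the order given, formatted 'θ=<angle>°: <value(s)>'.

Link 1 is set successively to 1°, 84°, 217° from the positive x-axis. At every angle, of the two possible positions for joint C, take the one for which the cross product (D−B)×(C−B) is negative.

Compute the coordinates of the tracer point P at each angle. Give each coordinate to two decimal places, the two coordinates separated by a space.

A=(0,0), D=(12.00,0)
θ=1°: B = A + 1.00·(cos1°, sin1°) = (0.9998, 0.0175)
θ=1°: |BD| = 11.0002
θ=1°: circle(B,10.00) ∩ circle(D,8.00): a=7.1364, h=7.0051
θ=1°:   candidates: C₊=(8.1474,7.0112) cross=77.057; C₋=(8.1251,-6.9990) cross=-77.057
θ=1°:   branch - wants cross < 0 → take C=(8.1251,-6.9990) (cross=-77.057)
θ=1°: ex = (C−B)/|BC| = (0.7125,-0.7016); ey = (0.7016,0.7125)
θ=1°: P = B + 0.73·ex + -2.32·ey = (-0.1078,-2.1478)
θ=84°: B = A + 1.00·(cos84°, sin84°) = (0.1045, 0.9945)
θ=84°: |BD| = 11.9370
θ=84°: circle(B,10.00) ∩ circle(D,8.00): a=7.4764, h=6.6410
θ=84°:   candidates: C₊=(8.1082,6.9896) cross=79.274; C₋=(7.0016,-6.2463) cross=-79.274
θ=84°:   branch - wants cross < 0 → take C=(7.0016,-6.2463) (cross=-79.274)
θ=84°: ex = (C−B)/|BC| = (0.6897,-0.7241); ey = (0.7241,0.6897)
θ=84°: P = B + 0.73·ex + -2.32·ey = (-1.0719,-1.1342)
θ=217°: B = A + 1.00·(cos217°, sin217°) = (-0.7986, -0.6018)
θ=217°: |BD| = 12.8128
θ=217°: circle(B,10.00) ∩ circle(D,8.00): a=7.8112, h=6.2438
θ=217°:   candidates: C₊=(6.7107,6.0020) cross=80.000; C₋=(7.2972,-6.4718) cross=-80.000
θ=217°:   branch - wants cross < 0 → take C=(7.2972,-6.4718) (cross=-80.000)
θ=217°: ex = (C−B)/|BC| = (0.8096,-0.5870); ey = (0.5870,0.8096)
θ=217°: P = B + 0.73·ex + -2.32·ey = (-1.5695,-2.9086)

θ=1°: -0.11 -2.15
θ=84°: -1.07 -1.13
θ=217°: -1.57 -2.91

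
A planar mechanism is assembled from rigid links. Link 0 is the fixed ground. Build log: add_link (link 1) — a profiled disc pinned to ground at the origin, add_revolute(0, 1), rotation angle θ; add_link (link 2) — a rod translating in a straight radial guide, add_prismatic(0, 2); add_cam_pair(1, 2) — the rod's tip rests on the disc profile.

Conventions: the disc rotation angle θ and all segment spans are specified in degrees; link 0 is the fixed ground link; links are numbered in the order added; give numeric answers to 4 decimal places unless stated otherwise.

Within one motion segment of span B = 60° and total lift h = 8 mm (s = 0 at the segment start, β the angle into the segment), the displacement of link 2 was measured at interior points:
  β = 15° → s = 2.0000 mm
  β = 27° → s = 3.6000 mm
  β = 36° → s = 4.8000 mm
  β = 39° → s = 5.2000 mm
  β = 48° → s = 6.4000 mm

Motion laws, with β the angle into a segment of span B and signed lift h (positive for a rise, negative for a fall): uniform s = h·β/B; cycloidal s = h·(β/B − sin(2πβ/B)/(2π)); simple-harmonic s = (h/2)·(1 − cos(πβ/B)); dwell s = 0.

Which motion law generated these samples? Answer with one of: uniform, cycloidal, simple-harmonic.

candidates at β/B = r: uniform s = h·r (linear in β); cycloidal s = h·(r − sin(2πr)/(2π)); simple-harmonic s = (h/2)(1 − cos(πr))
β=15°: printed 2.0000 | uniform 2.0000, cycloidal 0.7268, simple-harmonic 1.1716
β=27°: printed 3.6000 | uniform 3.6000, cycloidal 3.2065, simple-harmonic 3.3743
β=36°: printed 4.8000 | uniform 4.8000, cycloidal 5.5484, simple-harmonic 5.2361
β=39°: printed 5.2000 | uniform 5.2000, cycloidal 6.2301, simple-harmonic 5.8160
β=48°: printed 6.4000 | uniform 6.4000, cycloidal 7.6109, simple-harmonic 7.2361
only one law matches every sample → uniform

uniform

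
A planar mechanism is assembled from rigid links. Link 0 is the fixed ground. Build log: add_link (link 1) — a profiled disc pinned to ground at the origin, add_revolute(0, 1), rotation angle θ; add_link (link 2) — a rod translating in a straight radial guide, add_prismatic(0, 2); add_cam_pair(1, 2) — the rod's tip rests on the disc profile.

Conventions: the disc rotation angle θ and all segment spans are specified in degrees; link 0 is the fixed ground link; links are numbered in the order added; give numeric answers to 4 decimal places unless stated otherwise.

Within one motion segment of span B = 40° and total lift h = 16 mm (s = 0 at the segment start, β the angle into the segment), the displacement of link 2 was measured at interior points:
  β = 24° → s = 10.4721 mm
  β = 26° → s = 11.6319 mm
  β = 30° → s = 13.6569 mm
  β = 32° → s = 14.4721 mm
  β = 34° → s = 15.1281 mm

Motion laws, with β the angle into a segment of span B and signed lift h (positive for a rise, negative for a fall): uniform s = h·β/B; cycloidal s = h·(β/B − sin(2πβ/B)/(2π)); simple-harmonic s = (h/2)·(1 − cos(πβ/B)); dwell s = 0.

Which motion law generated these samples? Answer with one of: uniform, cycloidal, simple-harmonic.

candidates at β/B = r: uniform s = h·r (linear in β); cycloidal s = h·(r − sin(2πr)/(2π)); simple-harmonic s = (h/2)(1 − cos(πr))
β=24°: printed 10.4721 | uniform 9.6000, cycloidal 11.0968, simple-harmonic 10.4721
β=26°: printed 11.6319 | uniform 10.4000, cycloidal 12.4601, simple-harmonic 11.6319
β=30°: printed 13.6569 | uniform 12.0000, cycloidal 14.5465, simple-harmonic 13.6569
β=32°: printed 14.4721 | uniform 12.8000, cycloidal 15.2218, simple-harmonic 14.4721
β=34°: printed 15.1281 | uniform 13.6000, cycloidal 15.6601, simple-harmonic 15.1281
only one law matches every sample → simple-harmonic

simple-harmonic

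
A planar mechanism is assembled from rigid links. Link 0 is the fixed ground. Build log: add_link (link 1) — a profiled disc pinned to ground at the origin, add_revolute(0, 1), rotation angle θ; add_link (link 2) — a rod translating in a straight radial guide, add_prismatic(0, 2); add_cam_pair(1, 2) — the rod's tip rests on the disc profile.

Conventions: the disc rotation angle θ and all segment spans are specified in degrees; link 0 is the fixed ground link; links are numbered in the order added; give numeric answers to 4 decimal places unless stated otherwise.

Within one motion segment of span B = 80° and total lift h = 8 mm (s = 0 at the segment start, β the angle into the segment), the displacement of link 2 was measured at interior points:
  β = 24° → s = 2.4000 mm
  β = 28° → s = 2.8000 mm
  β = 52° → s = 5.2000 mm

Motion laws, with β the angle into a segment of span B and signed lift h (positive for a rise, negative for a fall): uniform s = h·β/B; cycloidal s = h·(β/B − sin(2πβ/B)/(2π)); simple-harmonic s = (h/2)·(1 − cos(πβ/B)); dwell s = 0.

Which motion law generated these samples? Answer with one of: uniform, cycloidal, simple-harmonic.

candidates at β/B = r: uniform s = h·r (linear in β); cycloidal s = h·(r − sin(2πr)/(2π)); simple-harmonic s = (h/2)(1 − cos(πr))
β=24°: printed 2.4000 | uniform 2.4000, cycloidal 1.1891, simple-harmonic 1.6489
β=28°: printed 2.8000 | uniform 2.8000, cycloidal 1.7699, simple-harmonic 2.1840
β=52°: printed 5.2000 | uniform 5.2000, cycloidal 6.2301, simple-harmonic 5.8160
only one law matches every sample → uniform

uniform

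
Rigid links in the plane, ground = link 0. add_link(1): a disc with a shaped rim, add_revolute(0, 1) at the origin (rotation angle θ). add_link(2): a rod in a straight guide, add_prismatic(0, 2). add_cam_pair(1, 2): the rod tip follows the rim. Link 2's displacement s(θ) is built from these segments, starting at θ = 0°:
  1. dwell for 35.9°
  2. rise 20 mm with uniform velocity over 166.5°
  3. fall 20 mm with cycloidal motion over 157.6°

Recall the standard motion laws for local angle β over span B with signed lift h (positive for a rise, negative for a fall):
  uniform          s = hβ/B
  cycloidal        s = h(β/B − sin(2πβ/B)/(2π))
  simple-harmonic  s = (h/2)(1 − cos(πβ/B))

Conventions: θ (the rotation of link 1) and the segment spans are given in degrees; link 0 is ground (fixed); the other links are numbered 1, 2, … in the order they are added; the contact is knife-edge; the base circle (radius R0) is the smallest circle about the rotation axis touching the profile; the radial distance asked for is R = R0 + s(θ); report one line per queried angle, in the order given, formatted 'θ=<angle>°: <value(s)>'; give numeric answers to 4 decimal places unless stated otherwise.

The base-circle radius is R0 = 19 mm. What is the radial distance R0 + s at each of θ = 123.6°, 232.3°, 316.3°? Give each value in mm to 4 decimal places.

segment 1 (0° to 35.9°, dwell): s unchanged at 0.0000
θ = 123.6° falls in segment 2 (35.9° to 202.4°, uniform, h = 20): β = 123.6 − 35.9 = 87.7°, B = 166.5°; Δs = 20·87.7/166.5 = 10.5345; s = 0.0000 + 10.5345 = 10.5345
segment 2 (35.9° to 202.4°, uniform, h = 20) is passed completely: s = 0.0000 + (20) = 20.0000
θ = 232.3° falls in segment 3 (202.4° to 360°, cycloidal, h = -20): β = 232.3 − 202.4 = 29.9°, B = 157.6°; Δs = -20·(0.1897 − sin(2π·0.1897)/(2π)) = -0.8369; s = 20.0000 − 0.8369 = 19.1631
θ = 316.3° falls in segment 3 (202.4° to 360°, cycloidal, h = -20): β = 316.3 − 202.4 = 113.9°, B = 157.6°; Δs = -20·(0.7227 − sin(2π·0.7227)/(2π)) = -17.5908; s = 20.0000 − 17.5908 = 2.4092
θ=123.6°: R = R0 + s = 19 + 10.5345 = 29.5345
θ=232.3°: R = R0 + s = 19 + 19.1631 = 38.1631
θ=316.3°: R = R0 + s = 19 + 2.4092 = 21.4092

θ=123.6°: 29.5345
θ=232.3°: 38.1631
θ=316.3°: 21.4092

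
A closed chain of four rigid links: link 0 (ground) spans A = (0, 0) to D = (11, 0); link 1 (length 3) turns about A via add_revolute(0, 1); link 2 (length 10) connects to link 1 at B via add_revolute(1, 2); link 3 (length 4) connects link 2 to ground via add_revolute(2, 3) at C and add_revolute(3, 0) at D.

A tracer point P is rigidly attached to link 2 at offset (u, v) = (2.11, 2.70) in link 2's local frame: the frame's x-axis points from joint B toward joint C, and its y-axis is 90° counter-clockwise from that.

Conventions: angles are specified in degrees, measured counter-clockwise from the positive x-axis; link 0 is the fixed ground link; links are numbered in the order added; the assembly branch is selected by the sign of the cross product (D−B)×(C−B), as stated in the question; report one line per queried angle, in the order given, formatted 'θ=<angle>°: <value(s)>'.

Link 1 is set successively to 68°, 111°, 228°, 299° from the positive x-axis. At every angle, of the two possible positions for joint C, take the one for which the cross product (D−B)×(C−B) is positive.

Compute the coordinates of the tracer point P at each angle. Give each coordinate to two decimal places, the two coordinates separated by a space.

A=(0,0), D=(11.00,0)
θ=68°: B = A + 3.00·(cos68°, sin68°) = (1.1238, 2.7816)
θ=68°: |BD| = 10.2604
θ=68°: circle(B,10.00) ∩ circle(D,4.00): a=9.2236, h=3.8633
θ=68°:   candidates: C₊=(11.0493,3.9997) cross=39.639; C₋=(8.9547,-3.4376) cross=-39.639
θ=68°:   branch + wants cross > 0 → take C=(11.0493,3.9997) (cross=39.639)
θ=68°: ex = (C−B)/|BC| = (0.9926,0.1218); ey = (-0.1218,0.9926)
θ=68°: P = B + 2.11·ex + 2.70·ey = (2.8892,5.7185)
θ=111°: B = A + 3.00·(cos111°, sin111°) = (-1.0751, 2.8007)
θ=111°: |BD| = 12.3957
θ=111°: circle(B,10.00) ∩ circle(D,4.00): a=9.5861, h=2.8472
θ=111°:   candidates: C₊=(8.9064,3.4084) cross=35.293; C₋=(7.6198,-2.1388) cross=-35.293
θ=111°:   branch + wants cross > 0 → take C=(8.9064,3.4084) (cross=35.293)
θ=111°: ex = (C−B)/|BC| = (0.9982,0.0608); ey = (-0.0608,0.9982)
θ=111°: P = B + 2.11·ex + 2.70·ey = (0.8669,5.6240)
θ=228°: B = A + 3.00·(cos228°, sin228°) = (-2.0074, -2.2294)
θ=228°: |BD| = 13.1971
θ=228°: circle(B,10.00) ∩ circle(D,4.00): a=9.7811, h=2.0811
θ=228°:   candidates: C₊=(7.2815,1.4741) cross=27.464; C₋=(7.9847,-2.6282) cross=-27.464
θ=228°:   branch + wants cross > 0 → take C=(7.2815,1.4741) (cross=27.464)
θ=228°: ex = (C−B)/|BC| = (0.9289,0.3704); ey = (-0.3704,0.9289)
θ=228°: P = B + 2.11·ex + 2.70·ey = (-1.0474,1.0600)
θ=299°: B = A + 3.00·(cos299°, sin299°) = (1.4544, -2.6239)
θ=299°: |BD| = 9.8996
θ=299°: circle(B,10.00) ∩ circle(D,4.00): a=9.1924, h=3.9370
θ=299°:   candidates: C₊=(9.2746,3.6087) cross=38.975; C₋=(11.3615,-3.9836) cross=-38.975
θ=299°:   branch + wants cross > 0 → take C=(9.2746,3.6087) (cross=38.975)
θ=299°: ex = (C−B)/|BC| = (0.7820,0.6233); ey = (-0.6233,0.7820)
θ=299°: P = B + 2.11·ex + 2.70·ey = (1.4217,0.8027)

θ=68°: 2.89 5.72
θ=111°: 0.87 5.62
θ=228°: -1.05 1.06
θ=299°: 1.42 0.80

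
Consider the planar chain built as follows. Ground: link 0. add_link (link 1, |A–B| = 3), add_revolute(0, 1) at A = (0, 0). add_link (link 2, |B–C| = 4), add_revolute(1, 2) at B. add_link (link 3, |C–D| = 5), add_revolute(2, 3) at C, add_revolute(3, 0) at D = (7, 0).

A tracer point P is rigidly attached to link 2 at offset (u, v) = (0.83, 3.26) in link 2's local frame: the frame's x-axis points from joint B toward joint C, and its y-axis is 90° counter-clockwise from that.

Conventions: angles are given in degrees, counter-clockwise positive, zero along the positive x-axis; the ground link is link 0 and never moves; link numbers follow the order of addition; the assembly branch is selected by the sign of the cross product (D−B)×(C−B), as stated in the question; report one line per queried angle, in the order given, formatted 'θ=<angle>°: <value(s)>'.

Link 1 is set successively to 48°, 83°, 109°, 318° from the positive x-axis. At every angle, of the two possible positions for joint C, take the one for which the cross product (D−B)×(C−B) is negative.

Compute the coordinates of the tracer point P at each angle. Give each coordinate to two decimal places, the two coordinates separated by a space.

A=(0,0), D=(7.00,0)
θ=48°: B = A + 3.00·(cos48°, sin48°) = (2.0074, 2.2294)
θ=48°: |BD| = 5.4678
θ=48°: circle(B,4.00) ∩ circle(D,5.00): a=1.9109, h=3.5140
θ=48°:   candidates: C₊=(5.1850,4.6590) cross=19.214; C₋=(2.3194,-1.7584) cross=-19.214
θ=48°:   branch - wants cross < 0 → take C=(2.3194,-1.7584) (cross=-19.214)
θ=48°: ex = (C−B)/|BC| = (0.0780,-0.9970); ey = (0.9970,0.0780)
θ=48°: P = B + 0.83·ex + 3.26·ey = (5.3222,1.6562)
θ=83°: B = A + 3.00·(cos83°, sin83°) = (0.3656, 2.9776)
θ=83°: |BD| = 7.2720
θ=83°: circle(B,4.00) ∩ circle(D,5.00): a=3.0172, h=2.6262
θ=83°:   candidates: C₊=(4.1936,4.1381) cross=19.097; C₋=(2.0429,-0.6537) cross=-19.097
θ=83°:   branch - wants cross < 0 → take C=(2.0429,-0.6537) (cross=-19.097)
θ=83°: ex = (C−B)/|BC| = (0.4193,-0.9078); ey = (0.9078,0.4193)
θ=83°: P = B + 0.83·ex + 3.26·ey = (3.6732,3.5911)
θ=109°: B = A + 3.00·(cos109°, sin109°) = (-0.9767, 2.8366)
θ=109°: |BD| = 8.4660
θ=109°: circle(B,4.00) ∩ circle(D,5.00): a=3.7015, h=1.5162
θ=109°:   candidates: C₊=(3.0189,3.0250) cross=12.837; C₋=(2.0028,0.1678) cross=-12.837
θ=109°:   branch - wants cross < 0 → take C=(2.0028,0.1678) (cross=-12.837)
θ=109°: ex = (C−B)/|BC| = (0.7449,-0.6672); ey = (0.6672,0.7449)
θ=109°: P = B + 0.83·ex + 3.26·ey = (1.8166,4.7111)
θ=318°: B = A + 3.00·(cos318°, sin318°) = (2.2294, -2.0074)
θ=318°: |BD| = 5.1757
θ=318°: circle(B,4.00) ∩ circle(D,5.00): a=1.7184, h=3.6121
θ=318°:   candidates: C₊=(2.4124,1.9884) cross=18.695; C₋=(5.2143,-4.6702) cross=-18.695
θ=318°:   branch - wants cross < 0 → take C=(5.2143,-4.6702) (cross=-18.695)
θ=318°: ex = (C−B)/|BC| = (0.7462,-0.6657); ey = (0.6657,0.7462)
θ=318°: P = B + 0.83·ex + 3.26·ey = (5.0190,-0.1273)

θ=48°: 5.32 1.66
θ=83°: 3.67 3.59
θ=109°: 1.82 4.71
θ=318°: 5.02 -0.13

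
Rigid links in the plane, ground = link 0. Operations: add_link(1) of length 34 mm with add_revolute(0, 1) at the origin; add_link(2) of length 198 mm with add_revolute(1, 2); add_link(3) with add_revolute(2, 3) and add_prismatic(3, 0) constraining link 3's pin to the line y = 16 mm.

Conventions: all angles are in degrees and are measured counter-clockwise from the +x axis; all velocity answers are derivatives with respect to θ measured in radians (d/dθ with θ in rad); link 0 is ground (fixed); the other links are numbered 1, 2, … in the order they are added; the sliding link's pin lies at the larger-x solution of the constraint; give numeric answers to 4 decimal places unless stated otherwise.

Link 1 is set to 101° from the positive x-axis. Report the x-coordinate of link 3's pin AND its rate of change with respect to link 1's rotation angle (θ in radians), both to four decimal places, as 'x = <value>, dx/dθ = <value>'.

geometry: r = 34 mm, L = 198 mm, e = 16 mm
crank pin P = (r cos θ, r sin θ) = (-6.487506, 33.375324)
h = r sin θ − e = 33.375324 − 16 = 17.375324
x = r cos θ + √(L² − h²) = -6.487506 + 197.236148 = 190.748642
dx/dθ = −r sin θ − h·r cos θ/√(L² − h²) (θ in radians; h = 17.375324) = -32.803814

x = 190.7486, dx/dθ = -32.8038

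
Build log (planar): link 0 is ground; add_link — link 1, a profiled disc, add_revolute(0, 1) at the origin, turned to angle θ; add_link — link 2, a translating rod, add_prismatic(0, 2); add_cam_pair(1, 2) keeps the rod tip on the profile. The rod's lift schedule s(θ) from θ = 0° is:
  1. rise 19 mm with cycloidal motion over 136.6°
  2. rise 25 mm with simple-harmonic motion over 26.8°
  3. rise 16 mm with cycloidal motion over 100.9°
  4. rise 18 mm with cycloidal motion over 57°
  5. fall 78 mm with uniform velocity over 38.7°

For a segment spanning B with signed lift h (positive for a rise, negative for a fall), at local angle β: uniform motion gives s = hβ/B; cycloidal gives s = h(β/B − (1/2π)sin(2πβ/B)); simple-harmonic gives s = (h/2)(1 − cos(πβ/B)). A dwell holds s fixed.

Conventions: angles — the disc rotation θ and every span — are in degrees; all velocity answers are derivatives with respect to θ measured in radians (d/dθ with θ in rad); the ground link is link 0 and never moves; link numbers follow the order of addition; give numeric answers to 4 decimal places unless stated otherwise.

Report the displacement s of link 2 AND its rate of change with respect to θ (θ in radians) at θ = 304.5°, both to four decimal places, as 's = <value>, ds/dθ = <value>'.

seg 1 [0°–136.6°] cycloidal, h=19: full span → s += 19 → s = 19.0000
seg 2 [136.6°–163.4°] simple-harmonic, h=25: full span → s += 25 → s = 44.0000
seg 3 [163.4°–264.3°] cycloidal, h=16: full span → s += 16 → s = 60.0000
seg 4 [264.3°–321.3°] cycloidal, h=18: θ=304.5° here. β=40.2, B=57. 18·(0.7053 − sin(2π·0.7053)/(2π)) = 15.4471 → s = 75.4471
velocity in seg [264.3°–321.3°] (cycloidal), θ in radians: β = 40.2° = 0.7016 rad, B = 57° = 0.9948 rad; ds/dθ = (h/B)(1 − cos(2πβ/B)) = (18/0.9948)(1 − cos(2π·0.7053)) = 23.112567 mm/rad

s = 75.4471, ds/dθ = 23.1126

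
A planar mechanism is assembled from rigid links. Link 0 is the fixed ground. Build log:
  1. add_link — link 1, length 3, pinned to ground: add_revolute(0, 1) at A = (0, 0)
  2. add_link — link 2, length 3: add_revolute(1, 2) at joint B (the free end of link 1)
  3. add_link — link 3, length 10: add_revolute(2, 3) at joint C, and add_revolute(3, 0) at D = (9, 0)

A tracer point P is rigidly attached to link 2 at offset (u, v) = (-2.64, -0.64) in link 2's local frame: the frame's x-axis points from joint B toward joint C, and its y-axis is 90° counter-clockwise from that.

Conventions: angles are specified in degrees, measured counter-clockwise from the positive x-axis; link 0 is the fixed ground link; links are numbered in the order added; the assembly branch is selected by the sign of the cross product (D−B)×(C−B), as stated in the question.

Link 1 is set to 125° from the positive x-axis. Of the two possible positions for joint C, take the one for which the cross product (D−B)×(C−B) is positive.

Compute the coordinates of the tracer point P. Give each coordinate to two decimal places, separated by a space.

A=(0,0), D=(9.00,0)
B = A + 3.00·(cos125°, sin125°) = (-1.7207, 2.4575)
|BD| = 10.9988
circle(B,3.00) ∩ circle(D,10.00): a=1.3626, h=2.6727
  candidates: C₊=(0.2046,4.7582) cross=29.397; C₋=(-0.9898,-0.4521) cross=-29.397
  branch + wants cross > 0 → take C=(0.2046,4.7582) (cross=29.397)
ex = (C−B)/|BC| = (0.6418,0.7669); ey = (-0.7669,0.6418)
P = B + -2.64·ex + -0.64·ey = (-2.9242,0.0221)

-2.92 0.02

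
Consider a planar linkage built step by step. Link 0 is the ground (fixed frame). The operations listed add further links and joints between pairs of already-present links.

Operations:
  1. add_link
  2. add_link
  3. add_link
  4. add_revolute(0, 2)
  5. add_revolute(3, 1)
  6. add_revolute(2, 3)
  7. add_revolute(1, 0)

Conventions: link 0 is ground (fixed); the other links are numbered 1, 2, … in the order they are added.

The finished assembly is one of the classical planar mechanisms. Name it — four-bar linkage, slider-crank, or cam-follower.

links: 4 (incl. ground); joints: 4 revolute, 0 prismatic, 0 higher (cam) pair, forming one closed loop
4 links in a single 4R loop → four-bar linkage

four-bar linkage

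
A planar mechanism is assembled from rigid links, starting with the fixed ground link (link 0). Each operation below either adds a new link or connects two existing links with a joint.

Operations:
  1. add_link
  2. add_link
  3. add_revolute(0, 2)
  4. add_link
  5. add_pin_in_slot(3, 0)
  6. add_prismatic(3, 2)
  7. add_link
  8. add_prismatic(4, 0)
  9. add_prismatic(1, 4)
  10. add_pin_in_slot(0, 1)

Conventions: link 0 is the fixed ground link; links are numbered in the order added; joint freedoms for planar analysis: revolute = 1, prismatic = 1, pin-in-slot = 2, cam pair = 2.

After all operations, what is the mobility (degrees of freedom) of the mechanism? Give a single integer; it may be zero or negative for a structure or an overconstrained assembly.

L=1 J1=0 J2=0
add link → L=2 J1=0 J2=0
add link → L=3 J1=0 J2=0
R@0,2 dof=1 J1 → L=3 J1=1 J2=0
add link → L=4 J1=1 J2=0
PS@3,0 dof=2 J2 → L=4 J1=1 J2=1
P@3,2 dof=1 J1 → L=4 J1=2 J2=1
add link → L=5 J1=2 J2=1
P@4,0 dof=1 J1 → L=5 J1=3 J2=1
P@1,4 dof=1 J1 → L=5 J1=4 J2=1
PS@0,1 dof=2 J2 → L=5 J1=4 J2=2
M=3(L−1)−2J1−J2=3·4−2·4−2=2

M = 2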